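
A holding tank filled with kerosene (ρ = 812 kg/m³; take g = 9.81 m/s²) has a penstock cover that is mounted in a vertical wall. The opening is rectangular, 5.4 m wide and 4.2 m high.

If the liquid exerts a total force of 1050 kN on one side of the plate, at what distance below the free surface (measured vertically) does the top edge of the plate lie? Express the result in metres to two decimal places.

γ = ρg = 812 × 9.81 / 1000 = 7.96572 kN/m³.
A = 5.4 × 4.2 = 22.68 m².
From F = γ·h_c·A, the centroid depth is h_c = 1050/(7.96572 × 22.68) = 5.81194 m.
The centroid lies 4.2/2 = 2.1 m below the top edge, so the top edge sits at h_top = 5.81194 − 2.1 = 3.71194 m below the surface.

d_top ≈ 3.71 m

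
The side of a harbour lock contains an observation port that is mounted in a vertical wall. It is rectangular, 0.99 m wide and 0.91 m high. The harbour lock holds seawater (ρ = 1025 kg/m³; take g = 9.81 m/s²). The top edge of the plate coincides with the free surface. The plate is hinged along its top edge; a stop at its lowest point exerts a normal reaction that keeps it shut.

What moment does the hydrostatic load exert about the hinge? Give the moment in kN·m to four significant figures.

M ≈ 2.501 kN·m

γ = ρg = 1025 × 9.81 / 1000 = 10.05525 kN/m³.
The centroid lies 0.91/2 = 0.455 m below the top edge, so the centroid depth is h_c = 0.455 m.
A = 0.99 × 0.91 = 0.9009 m².
Resultant F = γ·h_c·A = 10.05525 × 0.455 × 0.9009 = 4.12174 kN.
I_c = b·h³/12 = 0.99 × 0.91³/12 = 0.0621696 m⁴.
Centre of pressure: y_p = y_c + I_c/(y_c·A) = 0.455 + 0.0621696/(0.455 × 0.9009) = 0.455 + 0.151667 = 0.606667 m along the plane.
The resultant acts 0.455 + 0.151667 = 0.606667 m (along the plate) below the hinge at the top edge, so the moment about the hinge is M = F × 0.606667 = 4.12174 × 0.606667 = 2.50052 kN·m.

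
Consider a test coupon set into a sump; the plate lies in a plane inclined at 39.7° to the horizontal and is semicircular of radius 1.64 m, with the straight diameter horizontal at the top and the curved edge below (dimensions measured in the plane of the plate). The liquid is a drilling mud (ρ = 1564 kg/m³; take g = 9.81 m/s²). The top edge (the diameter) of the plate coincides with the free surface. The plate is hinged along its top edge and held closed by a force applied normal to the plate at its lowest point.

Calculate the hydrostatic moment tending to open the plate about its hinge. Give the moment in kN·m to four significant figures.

M ≈ 27.84 kN·m

γ = ρg = 1564 × 9.81 / 1000 = 15.34284 kN/m³.
Let θ = 39.7° be the plate's angle to the horizontal; measure y along the incline from where the plane meets the free surface. Vertical depth h = y·sinθ with sinθ = 0.638768.
The centroid of a semicircle lies 4r/(3π) = 0.696038 m from the diameter, here below the top edge, so y_c = 0.696038 m and h_c = 0.696038 × 0.638768 = 0.444607 m.
A = πr²/2 = π × 1.64²/2 = 4.22481 m².
Resultant F = γ·h_c·A = 15.34284 × 0.444607 × 4.22481 = 28.8197 kN.
I_c = (π/8 − 8/(9π))·r⁴ = 0.109757 × 1.64⁴ = 0.793976 m⁴.
Centre of pressure: y_p = y_c + I_c/(y_c·A) = 0.696038 + 0.793976/(0.696038 × 4.22481) = 0.696038 + 0.270002 = 0.96604 m along the plane.
The resultant acts 0.696038 + 0.270002 = 0.96604 m (along the plate) below the hinge at the top edge, so the moment about the hinge is M = F × 0.96604 = 28.8197 × 0.96604 = 27.841 kN·m.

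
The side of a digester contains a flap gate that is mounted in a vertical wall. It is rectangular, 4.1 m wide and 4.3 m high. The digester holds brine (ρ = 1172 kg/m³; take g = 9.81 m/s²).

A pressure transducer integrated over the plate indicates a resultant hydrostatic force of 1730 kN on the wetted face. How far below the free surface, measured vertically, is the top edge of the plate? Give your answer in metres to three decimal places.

d_top ≈ 6.385 m

γ = ρg = 1172 × 9.81 / 1000 = 11.49732 kN/m³.
A = 4.1 × 4.3 = 17.63 m².
From F = γ·h_c·A, the centroid depth is h_c = 1730/(11.49732 × 17.63) = 8.53488 m.
The centroid lies 4.3/2 = 2.15 m below the top edge, so the top edge sits at h_top = 8.53488 − 2.15 = 6.38488 m below the surface.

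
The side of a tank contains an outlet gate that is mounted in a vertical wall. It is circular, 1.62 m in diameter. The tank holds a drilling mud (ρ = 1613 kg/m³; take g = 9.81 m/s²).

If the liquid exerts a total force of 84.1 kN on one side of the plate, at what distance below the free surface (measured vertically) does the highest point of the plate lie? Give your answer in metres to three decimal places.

d_top ≈ 1.769 m

γ = ρg = 1613 × 9.81 / 1000 = 15.82353 kN/m³.
A = π(0.81)² = 2.0612 m².
From F = γ·h_c·A, the centroid depth is h_c = 84.1/(15.82353 × 2.0612) = 2.57853 m.
The centroid is at the centre, 0.81 m below the top of the plate, so the highest point sits at h_top = 2.57853 − 0.81 = 1.76853 m below the surface.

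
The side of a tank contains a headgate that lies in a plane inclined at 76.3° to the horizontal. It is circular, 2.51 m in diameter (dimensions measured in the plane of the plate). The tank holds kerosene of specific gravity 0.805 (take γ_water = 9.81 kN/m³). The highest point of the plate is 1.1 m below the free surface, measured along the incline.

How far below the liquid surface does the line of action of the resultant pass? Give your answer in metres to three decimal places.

h_p = 2.450 m

γ = 0.805 × 9.81 = 7.89705 kN/m³.
Let θ = 76.3° be the plate's angle to the horizontal; measure y along the incline from where the plane meets the free surface. Vertical depth h = y·sinθ with sinθ = 0.971549.
The centroid is at the centre, 1.255 m below the top of the plate, so y_c = 1.1 + 1.255 = 2.355 m and h_c = 2.355 × 0.971549 = 2.288 m.
A = π(1.255)² = 4.94809 m².
Resultant F = γ·h_c·A = 7.89705 × 2.288 × 4.94809 = 89.4043 kN.
I_c = πr⁴/4 = π × 1.255⁴/4 = 1.94834 m⁴.
Centre of pressure: y_p = y_c + I_c/(y_c·A) = 2.355 + 1.94834/(2.355 × 4.94809) = 2.355 + 0.1672 = 2.5222 m along the plane.
Vertically, h_p = y_p·sinθ = 2.5222 × 0.971549 = 2.45044 m.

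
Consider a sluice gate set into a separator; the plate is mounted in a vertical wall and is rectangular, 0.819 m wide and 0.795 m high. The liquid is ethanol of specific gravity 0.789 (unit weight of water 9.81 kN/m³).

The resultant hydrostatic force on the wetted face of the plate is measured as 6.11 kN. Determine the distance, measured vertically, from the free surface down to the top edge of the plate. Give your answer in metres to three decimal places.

d_top ≈ 0.815 m

γ = 0.789 × 9.81 = 7.74009 kN/m³.
A = 0.819 × 0.795 = 0.651105 m².
From F = γ·h_c·A, the centroid depth is h_c = 6.11/(7.74009 × 0.651105) = 1.2124 m.
The centroid lies 0.795/2 = 0.3975 m below the top edge, so the top edge sits at h_top = 1.2124 − 0.3975 = 0.8149 m below the surface.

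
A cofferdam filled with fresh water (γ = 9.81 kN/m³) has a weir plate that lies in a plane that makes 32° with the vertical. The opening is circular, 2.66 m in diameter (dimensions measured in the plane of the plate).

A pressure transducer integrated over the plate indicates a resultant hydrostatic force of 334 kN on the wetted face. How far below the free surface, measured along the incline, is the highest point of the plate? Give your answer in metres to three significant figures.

γ = 9.81 kN/m³.
A = π(1.33)² = 5.55716 m².
From F = γ·h_c·A, the centroid depth is h_c = 334/(9.81 × 5.55716) = 6.12667 m.
The plate makes 32° with the vertical, i.e. θ = 90° − 32° = 58° to the horizontal. Measuring y along the incline from the free-surface line, vertical depth h = y·sinθ with sinθ = 0.848048.
Along the incline, y_c = h_c/sinθ = 6.12667/0.848048 = 7.22444 m.
The centroid is at the centre, 1.33 m below the top of the plate, so the highest point sits at y_top = 7.22444 − 1.33 = 5.89444 m along the incline.

y_top ≈ 5.89 m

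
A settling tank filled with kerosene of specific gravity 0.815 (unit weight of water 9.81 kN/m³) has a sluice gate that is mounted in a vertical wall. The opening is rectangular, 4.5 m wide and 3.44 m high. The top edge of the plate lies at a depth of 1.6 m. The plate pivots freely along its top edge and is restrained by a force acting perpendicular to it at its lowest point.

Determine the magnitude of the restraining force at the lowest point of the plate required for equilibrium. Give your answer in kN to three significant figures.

P ≈ 241 kN

γ = 0.815 × 9.81 = 7.99515 kN/m³.
The centroid lies 3.44/2 = 1.72 m below the top edge, so the centroid depth is h_c = 1.6 + 1.72 = 3.32 m.
A = 4.5 × 3.44 = 15.48 m².
Resultant F = γ·h_c·A = 7.99515 × 3.32 × 15.48 = 410.9 kN.
I_c = b·h³/12 = 4.5 × 3.44³/12 = 15.2653 m⁴.
Centre of pressure: y_p = y_c + I_c/(y_c·A) = 3.32 + 15.2653/(3.32 × 15.48) = 3.32 + 0.297027 = 3.61703 m along the plane.
The resultant acts 1.72 + 0.297027 = 2.01703 m (along the plate) below the hinge at the top edge, so the moment about the hinge is M = F × 2.01703 = 410.9 × 2.01703 = 828.798 kN·m.
A normal force at the bottom, 3.44 m from the hinge, must supply this moment: P = 828.798/3.44 = 240.93 kN.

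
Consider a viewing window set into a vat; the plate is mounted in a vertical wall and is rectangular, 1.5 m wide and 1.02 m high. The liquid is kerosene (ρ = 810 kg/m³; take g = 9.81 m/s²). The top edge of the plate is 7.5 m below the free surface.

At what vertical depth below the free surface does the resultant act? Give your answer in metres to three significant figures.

h_p = 8.02 m

γ = ρg = 810 × 9.81 / 1000 = 7.9461 kN/m³.
The centroid lies 1.02/2 = 0.51 m below the top edge, so the centroid depth is h_c = 7.5 + 0.51 = 8.01 m.
A = 1.5 × 1.02 = 1.53 m².
Resultant F = γ·h_c·A = 7.9461 × 8.01 × 1.53 = 97.3818 kN.
I_c = b·h³/12 = 1.5 × 1.02³/12 = 0.132651 m⁴.
Centre of pressure: y_p = y_c + I_c/(y_c·A) = 8.01 + 0.132651/(8.01 × 1.53) = 8.01 + 0.010824 = 8.02082 m along the plane.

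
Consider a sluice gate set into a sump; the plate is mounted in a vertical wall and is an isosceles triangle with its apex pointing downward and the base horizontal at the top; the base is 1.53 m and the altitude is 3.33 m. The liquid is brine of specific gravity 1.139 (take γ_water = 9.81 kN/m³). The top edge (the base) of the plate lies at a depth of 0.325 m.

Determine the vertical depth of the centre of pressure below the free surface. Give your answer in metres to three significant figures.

γ = 1.139 × 9.81 = 11.17359 kN/m³.
With the apex down, the centroid sits h/3 = 3.33/3 = 1.11 m below the base (the top edge), so the centroid depth is h_c = 0.325 + 1.11 = 1.435 m.
A = ½ × 1.53 × 3.33 = 2.54745 m².
Resultant F = γ·h_c·A = 11.17359 × 1.435 × 2.54745 = 40.8461 kN.
I_c = b·h³/36 = 1.53 × 3.33³/36 = 1.56936 m⁴.
Centre of pressure: y_p = y_c + I_c/(y_c·A) = 1.435 + 1.56936/(1.435 × 2.54745) = 1.435 + 0.429304 = 1.8643 m along the plane.

h_p = 1.86 m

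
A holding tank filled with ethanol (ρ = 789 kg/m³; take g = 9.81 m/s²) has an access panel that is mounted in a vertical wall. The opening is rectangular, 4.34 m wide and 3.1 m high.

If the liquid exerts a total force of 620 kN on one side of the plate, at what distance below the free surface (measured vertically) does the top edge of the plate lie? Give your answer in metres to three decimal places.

d_top ≈ 4.404 m

γ = ρg = 789 × 9.81 / 1000 = 7.74009 kN/m³.
A = 4.34 × 3.1 = 13.454 m².
From F = γ·h_c·A, the centroid depth is h_c = 620/(7.74009 × 13.454) = 5.9538 m.
The centroid lies 3.1/2 = 1.55 m below the top edge, so the top edge sits at h_top = 5.9538 − 1.55 = 4.4038 m below the surface.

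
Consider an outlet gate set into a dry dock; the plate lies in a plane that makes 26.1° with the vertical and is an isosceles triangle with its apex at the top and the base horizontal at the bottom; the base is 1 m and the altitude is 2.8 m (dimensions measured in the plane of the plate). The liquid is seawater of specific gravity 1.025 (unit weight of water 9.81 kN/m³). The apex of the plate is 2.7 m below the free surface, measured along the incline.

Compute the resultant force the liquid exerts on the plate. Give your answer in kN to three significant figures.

γ = 1.025 × 9.81 = 10.05525 kN/m³.
The plate makes 26.1° with the vertical, i.e. θ = 90° − 26.1° = 63.9° to the horizontal. Measuring y along the incline from the free-surface line, vertical depth h = y·sinθ with sinθ = 0.898028.
With the apex up, the centroid sits 2h/3 = 2 × 2.8/3 = 1.86667 m below the apex, so y_c = 2.7 + 1.86667 = 4.56667 m and h_c = 4.56667 × 0.898028 = 4.101 m.
A = ½ × 1 × 2.8 = 1.4 m².
Resultant F = γ·h_c·A = 10.05525 × 4.101 × 1.4 = 57.7312 kN.

F ≈ 57.7 kN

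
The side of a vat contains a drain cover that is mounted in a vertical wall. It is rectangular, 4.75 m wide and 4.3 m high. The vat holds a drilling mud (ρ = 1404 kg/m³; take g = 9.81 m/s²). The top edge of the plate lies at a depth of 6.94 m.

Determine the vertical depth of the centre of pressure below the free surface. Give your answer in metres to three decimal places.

h_p = 9.260 m

γ = ρg = 1404 × 9.81 / 1000 = 13.77324 kN/m³.
The centroid lies 4.3/2 = 2.15 m below the top edge, so the centroid depth is h_c = 6.94 + 2.15 = 9.09 m.
A = 4.75 × 4.3 = 20.425 m².
Resultant F = γ·h_c·A = 13.77324 × 9.09 × 20.425 = 2557.18 kN.
I_c = b·h³/12 = 4.75 × 4.3³/12 = 31.4715 m⁴.
Centre of pressure: y_p = y_c + I_c/(y_c·A) = 9.09 + 31.4715/(9.09 × 20.425) = 9.09 + 0.169509 = 9.25951 m along the plane.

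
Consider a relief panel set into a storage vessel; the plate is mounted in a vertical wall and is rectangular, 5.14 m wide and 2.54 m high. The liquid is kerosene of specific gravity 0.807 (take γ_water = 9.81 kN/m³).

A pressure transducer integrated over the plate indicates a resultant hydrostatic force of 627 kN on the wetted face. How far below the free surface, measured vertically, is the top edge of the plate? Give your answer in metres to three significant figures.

γ = 0.807 × 9.81 = 7.91667 kN/m³.
A = 5.14 × 2.54 = 13.0556 m².
From F = γ·h_c·A, the centroid depth is h_c = 627/(7.91667 × 13.0556) = 6.06636 m.
The centroid lies 2.54/2 = 1.27 m below the top edge, so the top edge sits at h_top = 6.06636 − 1.27 = 4.79636 m below the surface.

d_top ≈ 4.80 m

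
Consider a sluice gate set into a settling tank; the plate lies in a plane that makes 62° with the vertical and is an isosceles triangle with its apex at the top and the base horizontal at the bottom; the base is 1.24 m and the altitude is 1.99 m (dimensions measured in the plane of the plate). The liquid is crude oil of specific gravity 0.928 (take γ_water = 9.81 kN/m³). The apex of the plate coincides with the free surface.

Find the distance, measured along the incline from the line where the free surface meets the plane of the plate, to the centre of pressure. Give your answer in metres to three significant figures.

γ = 0.928 × 9.81 = 9.10368 kN/m³.
The plate makes 62° with the vertical, i.e. θ = 90° − 62° = 28° to the horizontal. Measuring y along the incline from the free-surface line, vertical depth h = y·sinθ with sinθ = 0.469472.
With the apex up, the centroid sits 2h/3 = 2 × 1.99/3 = 1.32667 m below the apex, so y_c = 1.32667 m and h_c = 1.32667 × 0.469472 = 0.622834 m.
A = ½ × 1.24 × 1.99 = 1.2338 m².
Resultant F = γ·h_c·A = 9.10368 × 0.622834 × 1.2338 = 6.99575 kN.
I_c = b·h³/36 = 1.24 × 1.99³/36 = 0.271443 m⁴.
Centre of pressure: y_p = y_c + I_c/(y_c·A) = 1.32667 + 0.271443/(1.32667 × 1.2338) = 1.32667 + 0.165833 = 1.4925 m along the plane.

y_p = 1.49 m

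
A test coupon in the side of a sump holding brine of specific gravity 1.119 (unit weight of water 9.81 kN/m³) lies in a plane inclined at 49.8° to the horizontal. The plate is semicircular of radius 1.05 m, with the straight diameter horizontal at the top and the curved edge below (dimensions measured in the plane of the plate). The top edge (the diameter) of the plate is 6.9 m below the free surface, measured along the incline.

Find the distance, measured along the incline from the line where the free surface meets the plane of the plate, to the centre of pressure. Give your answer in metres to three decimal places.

γ = 1.119 × 9.81 = 10.97739 kN/m³.
Let θ = 49.8° be the plate's angle to the horizontal; measure y along the incline from where the plane meets the free surface. Vertical depth h = y·sinθ with sinθ = 0.763796.
The centroid of a semicircle lies 4r/(3π) = 0.445634 m from the diameter, here below the top edge, so y_c = 6.9 + 0.445634 = 7.34563 m and h_c = 7.34563 × 0.763796 = 5.61056 m.
A = πr²/2 = π × 1.05²/2 = 1.7318 m².
Resultant F = γ·h_c·A = 10.97739 × 5.61056 × 1.7318 = 106.66 kN.
I_c = (π/8 − 8/(9π))·r⁴ = 0.109757 × 1.05⁴ = 0.13341 m⁴.
Centre of pressure: y_p = y_c + I_c/(y_c·A) = 7.34563 + 0.13341/(7.34563 × 1.7318) = 7.34563 + 0.0104872 = 7.35612 m along the plane.

y_p = 7.356 m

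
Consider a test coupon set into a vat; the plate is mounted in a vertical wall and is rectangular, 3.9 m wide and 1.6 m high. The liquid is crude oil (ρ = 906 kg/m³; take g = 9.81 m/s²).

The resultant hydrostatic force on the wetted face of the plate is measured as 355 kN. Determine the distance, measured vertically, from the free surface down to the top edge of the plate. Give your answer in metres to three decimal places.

d_top ≈ 5.601 m

γ = ρg = 906 × 9.81 / 1000 = 8.88786 kN/m³.
A = 3.9 × 1.6 = 6.24 m².
From F = γ·h_c·A, the centroid depth is h_c = 355/(8.88786 × 6.24) = 6.40098 m.
The centroid lies 1.6/2 = 0.8 m below the top edge, so the top edge sits at h_top = 6.40098 − 0.8 = 5.60098 m below the surface.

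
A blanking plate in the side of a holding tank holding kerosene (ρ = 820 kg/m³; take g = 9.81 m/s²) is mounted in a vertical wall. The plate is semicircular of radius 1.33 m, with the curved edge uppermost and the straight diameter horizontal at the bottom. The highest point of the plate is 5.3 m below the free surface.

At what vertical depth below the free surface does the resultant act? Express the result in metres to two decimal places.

h_p = 6.09 m

γ = ρg = 820 × 9.81 / 1000 = 8.0442 kN/m³.
The centroid lies 4r/(3π) = 0.56447 m above the diameter, so r − 4r/(3π) = 1.33 − 0.56447 = 0.76553 m below the topmost point, so the centroid depth is h_c = 5.3 + 0.76553 = 6.06553 m.
A = πr²/2 = π × 1.33²/2 = 2.77858 m².
Resultant F = γ·h_c·A = 8.0442 × 6.06553 × 2.77858 = 135.573 kN.
I_c = (π/8 − 8/(9π))·r⁴ = 0.109757 × 1.33⁴ = 0.34343 m⁴.
Centre of pressure: y_p = y_c + I_c/(y_c·A) = 6.06553 + 0.34343/(6.06553 × 2.77858) = 6.06553 + 0.0203773 = 6.08591 m along the plane.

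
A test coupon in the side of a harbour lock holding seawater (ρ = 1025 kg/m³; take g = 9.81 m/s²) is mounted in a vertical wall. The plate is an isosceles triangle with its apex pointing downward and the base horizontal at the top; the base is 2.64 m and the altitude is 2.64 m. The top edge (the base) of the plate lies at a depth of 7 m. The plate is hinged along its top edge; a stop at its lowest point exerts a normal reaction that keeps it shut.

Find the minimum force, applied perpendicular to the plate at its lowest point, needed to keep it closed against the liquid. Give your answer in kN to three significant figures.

γ = ρg = 1025 × 9.81 / 1000 = 10.05525 kN/m³.
With the apex down, the centroid sits h/3 = 2.64/3 = 0.88 m below the base (the top edge), so the centroid depth is h_c = 7 + 0.88 = 7.88 m.
A = ½ × 2.64 × 2.64 = 3.4848 m².
Resultant F = γ·h_c·A = 10.05525 × 7.88 × 3.4848 = 276.119 kN.
I_c = b·h³/36 = 2.64 × 2.64³/36 = 1.34931 m⁴.
Centre of pressure: y_p = y_c + I_c/(y_c·A) = 7.88 + 1.34931/(7.88 × 3.4848) = 7.88 + 0.0491369 = 7.92914 m along the plane.
The resultant acts 0.88 + 0.0491369 = 0.929137 m (along the plate) below the hinge at the top edge, so the moment about the hinge is M = F × 0.929137 = 276.119 × 0.929137 = 256.552 kN·m.
A normal force at the bottom, 2.64 m from the hinge, must supply this moment: P = 256.552/2.64 = 97.1788 kN.

P ≈ 97.2 kN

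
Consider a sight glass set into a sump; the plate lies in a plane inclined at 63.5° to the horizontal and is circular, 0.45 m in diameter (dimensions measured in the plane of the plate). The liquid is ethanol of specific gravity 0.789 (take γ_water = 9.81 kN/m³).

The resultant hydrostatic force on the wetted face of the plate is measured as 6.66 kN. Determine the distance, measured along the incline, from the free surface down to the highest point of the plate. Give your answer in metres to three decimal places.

y_top ≈ 5.820 m

γ = 0.789 × 9.81 = 7.74009 kN/m³.
A = π(0.225)² = 0.159043 m².
From F = γ·h_c·A, the centroid depth is h_c = 6.66/(7.74009 × 0.159043) = 5.4102 m.
Let θ = 63.5° be the plate's angle to the horizontal; measure y along the incline from where the plane meets the free surface. Vertical depth h = y·sinθ with sinθ = 0.894934.
Along the incline, y_c = h_c/sinθ = 5.4102/0.894934 = 6.04536 m.
The centroid is at the centre, 0.225 m below the top of the plate, so the highest point sits at y_top = 6.04536 − 0.225 = 5.82036 m along the incline.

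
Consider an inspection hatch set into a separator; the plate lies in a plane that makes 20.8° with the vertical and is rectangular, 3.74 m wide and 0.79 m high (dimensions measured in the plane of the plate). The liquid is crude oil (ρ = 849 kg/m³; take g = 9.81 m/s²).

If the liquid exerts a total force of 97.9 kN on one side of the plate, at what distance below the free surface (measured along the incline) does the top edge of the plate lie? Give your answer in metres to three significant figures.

y_top ≈ 3.86 m

γ = ρg = 849 × 9.81 / 1000 = 8.32869 kN/m³.
A = 3.74 × 0.79 = 2.9546 m².
From F = γ·h_c·A, the centroid depth is h_c = 97.9/(8.32869 × 2.9546) = 3.97839 m.
The plate makes 20.8° with the vertical, i.e. θ = 90° − 20.8° = 69.2° to the horizontal. Measuring y along the incline from the free-surface line, vertical depth h = y·sinθ with sinθ = 0.934826.
Along the incline, y_c = h_c/sinθ = 3.97839/0.934826 = 4.25575 m.
The centroid lies 0.79/2 = 0.395 m below the top edge, so the top edge sits at y_top = 4.25575 − 0.395 = 3.86075 m along the incline.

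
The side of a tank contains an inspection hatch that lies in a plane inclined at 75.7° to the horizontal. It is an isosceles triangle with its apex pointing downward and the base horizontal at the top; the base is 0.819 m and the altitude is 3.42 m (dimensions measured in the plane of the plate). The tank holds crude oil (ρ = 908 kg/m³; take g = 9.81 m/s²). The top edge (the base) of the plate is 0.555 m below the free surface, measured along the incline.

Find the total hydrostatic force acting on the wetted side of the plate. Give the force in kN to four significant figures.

γ = ρg = 908 × 9.81 / 1000 = 8.90748 kN/m³.
Let θ = 75.7° be the plate's angle to the horizontal; measure y along the incline from where the plane meets the free surface. Vertical depth h = y·sinθ with sinθ = 0.969016.
With the apex down, the centroid sits h/3 = 3.42/3 = 1.14 m below the base (the top edge), so y_c = 0.555 + 1.14 = 1.695 m and h_c = 1.695 × 0.969016 = 1.64248 m.
A = ½ × 0.819 × 3.42 = 1.40049 m².
Resultant F = γ·h_c·A = 8.90748 × 1.64248 × 1.40049 = 20.4897 kN.

F ≈ 20.49 kN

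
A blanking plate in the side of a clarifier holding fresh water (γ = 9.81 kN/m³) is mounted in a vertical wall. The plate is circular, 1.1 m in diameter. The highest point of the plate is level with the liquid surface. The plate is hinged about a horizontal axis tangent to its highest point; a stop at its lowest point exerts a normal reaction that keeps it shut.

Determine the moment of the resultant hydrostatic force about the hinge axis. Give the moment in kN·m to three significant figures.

M ≈ 3.53 kN·m

γ = 9.81 kN/m³.
The centroid is at the centre, 0.55 m below the top of the plate, so the centroid depth is h_c = 0.55 m.
A = π(0.55)² = 0.950332 m².
Resultant F = γ·h_c·A = 9.81 × 0.55 × 0.950332 = 5.12752 kN.
I_c = πr⁴/4 = π × 0.55⁴/4 = 0.0718688 m⁴.
Centre of pressure: y_p = y_c + I_c/(y_c·A) = 0.55 + 0.0718688/(0.55 × 0.950332) = 0.55 + 0.1375 = 0.6875 m along the plane.
The resultant acts 0.55 + 0.1375 = 0.6875 m (along the plate) below the hinge at the top edge, so the moment about the hinge is M = F × 0.6875 = 5.12752 × 0.6875 = 3.52517 kN·m.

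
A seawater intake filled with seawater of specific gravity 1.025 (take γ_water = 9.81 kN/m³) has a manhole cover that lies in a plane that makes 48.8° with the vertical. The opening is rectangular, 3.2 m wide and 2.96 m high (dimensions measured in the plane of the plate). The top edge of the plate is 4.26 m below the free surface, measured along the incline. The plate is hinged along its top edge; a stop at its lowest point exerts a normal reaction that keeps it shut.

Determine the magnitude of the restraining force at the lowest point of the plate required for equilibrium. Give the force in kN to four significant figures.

P ≈ 195.5 kN

γ = 1.025 × 9.81 = 10.05525 kN/m³.
The plate makes 48.8° with the vertical, i.e. θ = 90° − 48.8° = 41.2° to the horizontal. Measuring y along the incline from the free-surface line, vertical depth h = y·sinθ with sinθ = 0.658689.
The centroid lies 2.96/2 = 1.48 m below the top edge, so y_c = 4.26 + 1.48 = 5.74 m and h_c = 5.74 × 0.658689 = 3.78087 m.
A = 3.2 × 2.96 = 9.472 m².
Resultant F = γ·h_c·A = 10.05525 × 3.78087 × 9.472 = 360.103 kN.
I_c = b·h³/12 = 3.2 × 2.96³/12 = 6.91582 m⁴.
Centre of pressure: y_p = y_c + I_c/(y_c·A) = 5.74 + 6.91582/(5.74 × 9.472) = 5.74 + 0.127201 = 5.8672 m along the plane.
The resultant acts 1.48 + 0.127201 = 1.6072 m (along the plate) below the hinge at the top edge, so the moment about the hinge is M = F × 1.6072 = 360.103 × 1.6072 = 578.758 kN·m.
A normal force at the bottom, 2.96 m from the hinge, must supply this moment: P = 578.758/2.96 = 195.526 kN.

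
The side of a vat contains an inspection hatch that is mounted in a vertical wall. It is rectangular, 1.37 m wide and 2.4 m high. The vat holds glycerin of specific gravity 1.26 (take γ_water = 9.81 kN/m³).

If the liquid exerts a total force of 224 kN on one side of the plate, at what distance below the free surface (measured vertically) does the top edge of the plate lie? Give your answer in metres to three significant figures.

γ = 1.26 × 9.81 = 12.3606 kN/m³.
A = 1.37 × 2.4 = 3.288 m².
From F = γ·h_c·A, the centroid depth is h_c = 224/(12.3606 × 3.288) = 5.51159 m.
The centroid lies 2.4/2 = 1.2 m below the top edge, so the top edge sits at h_top = 5.51159 − 1.2 = 4.31159 m below the surface.

d_top ≈ 4.31 m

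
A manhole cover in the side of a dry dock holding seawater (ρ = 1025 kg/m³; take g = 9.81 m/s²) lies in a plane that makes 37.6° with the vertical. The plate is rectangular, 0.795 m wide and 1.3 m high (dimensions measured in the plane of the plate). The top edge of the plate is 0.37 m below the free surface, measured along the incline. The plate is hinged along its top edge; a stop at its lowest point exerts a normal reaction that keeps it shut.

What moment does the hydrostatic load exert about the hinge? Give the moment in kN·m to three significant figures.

M ≈ 6.62 kN·m

γ = ρg = 1025 × 9.81 / 1000 = 10.05525 kN/m³.
The plate makes 37.6° with the vertical, i.e. θ = 90° − 37.6° = 52.4° to the horizontal. Measuring y along the incline from the free-surface line, vertical depth h = y·sinθ with sinθ = 0.792290.
The centroid lies 1.3/2 = 0.65 m below the top edge, so y_c = 0.37 + 0.65 = 1.02 m and h_c = 1.02 × 0.792290 = 0.808136 m.
A = 0.795 × 1.3 = 1.0335 m².
Resultant F = γ·h_c·A = 10.05525 × 0.808136 × 1.0335 = 8.39823 kN.
I_c = b·h³/12 = 0.795 × 1.3³/12 = 0.145551 m⁴.
Centre of pressure: y_p = y_c + I_c/(y_c·A) = 1.02 + 0.145551/(1.02 × 1.0335) = 1.02 + 0.138072 = 1.15807 m along the plane.
The resultant acts 0.65 + 0.138072 = 0.788072 m (along the plate) below the hinge at the top edge, so the moment about the hinge is M = F × 0.788072 = 8.39823 × 0.788072 = 6.61841 kN·m.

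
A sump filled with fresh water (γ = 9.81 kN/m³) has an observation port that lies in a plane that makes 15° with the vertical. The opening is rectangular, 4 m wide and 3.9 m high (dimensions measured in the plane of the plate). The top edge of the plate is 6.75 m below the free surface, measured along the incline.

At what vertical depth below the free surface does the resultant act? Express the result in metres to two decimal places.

h_p = 8.54 m

γ = 9.81 kN/m³.
The plate makes 15° with the vertical, i.e. θ = 90° − 15° = 75° to the horizontal. Measuring y along the incline from the free-surface line, vertical depth h = y·sinθ with sinθ = 0.965926.
The centroid lies 3.9/2 = 1.95 m below the top edge, so y_c = 6.75 + 1.95 = 8.7 m and h_c = 8.7 × 0.965926 = 8.40356 m.
A = 4 × 3.9 = 15.6 m².
Resultant F = γ·h_c·A = 9.81 × 8.40356 × 15.6 = 1286.05 kN.
I_c = b·h³/12 = 4 × 3.9³/12 = 19.773 m⁴.
Centre of pressure: y_p = y_c + I_c/(y_c·A) = 8.7 + 19.773/(8.7 × 15.6) = 8.7 + 0.14569 = 8.84569 m along the plane.
Vertically, h_p = y_p·sinθ = 8.84569 × 0.965926 = 8.54428 m.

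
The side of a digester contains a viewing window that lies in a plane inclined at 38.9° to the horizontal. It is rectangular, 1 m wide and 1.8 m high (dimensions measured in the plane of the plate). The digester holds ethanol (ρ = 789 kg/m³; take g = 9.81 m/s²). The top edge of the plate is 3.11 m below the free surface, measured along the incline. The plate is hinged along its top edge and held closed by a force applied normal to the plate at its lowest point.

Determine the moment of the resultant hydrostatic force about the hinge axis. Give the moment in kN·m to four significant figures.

γ = ρg = 789 × 9.81 / 1000 = 7.74009 kN/m³.
Let θ = 38.9° be the plate's angle to the horizontal; measure y along the incline from where the plane meets the free surface. Vertical depth h = y·sinθ with sinθ = 0.627963.
The centroid lies 1.8/2 = 0.9 m below the top edge, so y_c = 3.11 + 0.9 = 4.01 m and h_c = 4.01 × 0.627963 = 2.51813 m.
A = 1 × 1.8 = 1.8 m².
Resultant F = γ·h_c·A = 7.74009 × 2.51813 × 1.8 = 35.083 kN.
I_c = b·h³/12 = 1 × 1.8³/12 = 0.486 m⁴.
Centre of pressure: y_p = y_c + I_c/(y_c·A) = 4.01 + 0.486/(4.01 × 1.8) = 4.01 + 0.0673317 = 4.07733 m along the plane.
The resultant acts 0.9 + 0.0673317 = 0.967332 m (along the plate) below the hinge at the top edge, so the moment about the hinge is M = F × 0.967332 = 35.083 × 0.967332 = 33.9369 kN·m.

M ≈ 33.94 kN·m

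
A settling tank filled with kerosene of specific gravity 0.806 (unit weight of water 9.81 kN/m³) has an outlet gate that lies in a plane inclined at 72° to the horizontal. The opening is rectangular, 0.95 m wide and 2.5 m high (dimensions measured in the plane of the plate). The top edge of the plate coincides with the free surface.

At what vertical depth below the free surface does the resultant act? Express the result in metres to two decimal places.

γ = 0.806 × 9.81 = 7.90686 kN/m³.
Let θ = 72° be the plate's angle to the horizontal; measure y along the incline from where the plane meets the free surface. Vertical depth h = y·sinθ with sinθ = 0.951057.
The centroid lies 2.5/2 = 1.25 m below the top edge, so y_c = 1.25 m and h_c = 1.25 × 0.951057 = 1.18882 m.
A = 0.95 × 2.5 = 2.375 m².
Resultant F = γ·h_c·A = 7.90686 × 1.18882 × 2.375 = 22.3246 kN.
I_c = b·h³/12 = 0.95 × 2.5³/12 = 1.23698 m⁴.
Centre of pressure: y_p = y_c + I_c/(y_c·A) = 1.25 + 1.23698/(1.25 × 2.375) = 1.25 + 0.416667 = 1.66667 m along the plane.
Vertically, h_p = y_p·sinθ = 1.66667 × 0.951057 = 1.5851 m.

h_p = 1.59 m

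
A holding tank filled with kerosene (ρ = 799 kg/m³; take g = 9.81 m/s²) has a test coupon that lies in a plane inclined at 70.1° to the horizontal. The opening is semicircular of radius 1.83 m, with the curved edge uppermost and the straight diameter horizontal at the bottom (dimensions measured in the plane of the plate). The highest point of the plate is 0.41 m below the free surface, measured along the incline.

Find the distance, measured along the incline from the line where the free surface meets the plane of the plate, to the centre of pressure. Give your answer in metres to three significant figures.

y_p = 1.62 m

γ = ρg = 799 × 9.81 / 1000 = 7.83819 kN/m³.
Let θ = 70.1° be the plate's angle to the horizontal; measure y along the incline from where the plane meets the free surface. Vertical depth h = y·sinθ with sinθ = 0.940288.
The centroid lies 4r/(3π) = 0.776676 m above the diameter, so r − 4r/(3π) = 1.83 − 0.776676 = 1.05332 m below the topmost point, so y_c = 0.41 + 1.05332 = 1.46332 m and h_c = 1.46332 × 0.940288 = 1.37594 m.
A = πr²/2 = π × 1.83²/2 = 5.26044 m².
Resultant F = γ·h_c·A = 7.83819 × 1.37594 × 5.26044 = 56.7332 kN.
I_c = (π/8 − 8/(9π))·r⁴ = 0.109757 × 1.83⁴ = 1.23094 m⁴.
Centre of pressure: y_p = y_c + I_c/(y_c·A) = 1.46332 + 1.23094/(1.46332 × 5.26044) = 1.46332 + 0.15991 = 1.62323 m along the plane.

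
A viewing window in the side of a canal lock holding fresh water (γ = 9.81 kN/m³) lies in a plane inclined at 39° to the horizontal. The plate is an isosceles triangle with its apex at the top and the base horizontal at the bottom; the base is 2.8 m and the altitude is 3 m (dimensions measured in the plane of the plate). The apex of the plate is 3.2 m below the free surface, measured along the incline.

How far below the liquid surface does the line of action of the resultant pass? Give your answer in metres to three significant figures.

γ = 9.81 kN/m³.
Let θ = 39° be the plate's angle to the horizontal; measure y along the incline from where the plane meets the free surface. Vertical depth h = y·sinθ with sinθ = 0.629320.
With the apex up, the centroid sits 2h/3 = 2 × 3/3 = 2 m below the apex, so y_c = 3.2 + 2 = 5.2 m and h_c = 5.2 × 0.629320 = 3.27246 m.
A = ½ × 2.8 × 3 = 4.2 m².
Resultant F = γ·h_c·A = 9.81 × 3.27246 × 4.2 = 134.832 kN.
I_c = b·h³/36 = 2.8 × 3³/36 = 2.1 m⁴.
Centre of pressure: y_p = y_c + I_c/(y_c·A) = 5.2 + 2.1/(5.2 × 4.2) = 5.2 + 0.0961538 = 5.29615 m along the plane.
Vertically, h_p = y_p·sinθ = 5.29615 × 0.629320 = 3.33297 m.

h_p = 3.33 m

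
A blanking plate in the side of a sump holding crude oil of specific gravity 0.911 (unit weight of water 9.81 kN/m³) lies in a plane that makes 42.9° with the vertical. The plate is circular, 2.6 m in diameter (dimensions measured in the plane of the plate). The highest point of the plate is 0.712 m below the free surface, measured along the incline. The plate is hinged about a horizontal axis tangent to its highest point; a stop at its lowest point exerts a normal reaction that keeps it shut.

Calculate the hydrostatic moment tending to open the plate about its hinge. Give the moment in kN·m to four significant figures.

γ = 0.911 × 9.81 = 8.93691 kN/m³.
The plate makes 42.9° with the vertical, i.e. θ = 90° − 42.9° = 47.1° to the horizontal. Measuring y along the incline from the free-surface line, vertical depth h = y·sinθ with sinθ = 0.732543.
The centroid is at the centre, 1.3 m below the top of the plate, so y_c = 0.712 + 1.3 = 2.012 m and h_c = 2.012 × 0.732543 = 1.47388 m.
A = π(1.3)² = 5.30929 m².
Resultant F = γ·h_c·A = 8.93691 × 1.47388 × 5.30929 = 69.9336 kN.
I_c = πr⁴/4 = π × 1.3⁴/4 = 2.24318 m⁴.
Centre of pressure: y_p = y_c + I_c/(y_c·A) = 2.012 + 2.24318/(2.012 × 5.30929) = 2.012 + 0.209991 = 2.22199 m along the plane.
The resultant acts 1.3 + 0.209991 = 1.50999 m (along the plate) below the hinge at the top edge, so the moment about the hinge is M = F × 1.50999 = 69.9336 × 1.50999 = 105.599 kN·m.

M ≈ 105.6 kN·m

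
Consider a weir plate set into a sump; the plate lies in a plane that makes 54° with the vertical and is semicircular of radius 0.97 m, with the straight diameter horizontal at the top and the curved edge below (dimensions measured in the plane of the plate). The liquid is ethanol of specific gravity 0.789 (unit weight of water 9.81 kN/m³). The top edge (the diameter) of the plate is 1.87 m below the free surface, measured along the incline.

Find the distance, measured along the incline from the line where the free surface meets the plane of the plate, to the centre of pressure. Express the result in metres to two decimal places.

γ = 0.789 × 9.81 = 7.74009 kN/m³.
The plate makes 54° with the vertical, i.e. θ = 90° − 54° = 36° to the horizontal. Measuring y along the incline from the free-surface line, vertical depth h = y·sinθ with sinθ = 0.587785.
The centroid of a semicircle lies 4r/(3π) = 0.411681 m from the diameter, here below the top edge, so y_c = 1.87 + 0.411681 = 2.28168 m and h_c = 2.28168 × 0.587785 = 1.34114 m.
A = πr²/2 = π × 0.97²/2 = 1.47796 m².
Resultant F = γ·h_c·A = 7.74009 × 1.34114 × 1.47796 = 15.342 kN.
I_c = (π/8 − 8/(9π))·r⁴ = 0.109757 × 0.97⁴ = 0.0971671 m⁴.
Centre of pressure: y_p = y_c + I_c/(y_c·A) = 2.28168 + 0.0971671/(2.28168 × 1.47796) = 2.28168 + 0.0288139 = 2.31049 m along the plane.

y_p = 2.31 m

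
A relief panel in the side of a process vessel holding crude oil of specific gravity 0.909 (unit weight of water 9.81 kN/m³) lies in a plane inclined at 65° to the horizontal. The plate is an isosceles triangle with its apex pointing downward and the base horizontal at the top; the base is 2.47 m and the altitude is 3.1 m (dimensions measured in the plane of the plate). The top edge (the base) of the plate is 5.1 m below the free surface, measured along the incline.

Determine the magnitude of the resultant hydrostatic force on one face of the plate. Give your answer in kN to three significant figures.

F ≈ 190 kN

γ = 0.909 × 9.81 = 8.91729 kN/m³.
Let θ = 65° be the plate's angle to the horizontal; measure y along the incline from where the plane meets the free surface. Vertical depth h = y·sinθ with sinθ = 0.906308.
With the apex down, the centroid sits h/3 = 3.1/3 = 1.03333 m below the base (the top edge), so y_c = 5.1 + 1.03333 = 6.13333 m and h_c = 6.13333 × 0.906308 = 5.55869 m.
A = ½ × 2.47 × 3.1 = 3.8285 m².
Resultant F = γ·h_c·A = 8.91729 × 5.55869 × 3.8285 = 189.773 kN.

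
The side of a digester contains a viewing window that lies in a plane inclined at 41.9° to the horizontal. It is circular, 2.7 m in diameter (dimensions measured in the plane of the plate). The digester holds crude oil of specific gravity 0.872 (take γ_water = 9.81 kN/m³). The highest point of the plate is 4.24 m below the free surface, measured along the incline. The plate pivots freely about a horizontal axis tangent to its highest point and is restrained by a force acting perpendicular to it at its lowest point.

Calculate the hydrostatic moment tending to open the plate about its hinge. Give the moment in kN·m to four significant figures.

γ = 0.872 × 9.81 = 8.55432 kN/m³.
Let θ = 41.9° be the plate's angle to the horizontal; measure y along the incline from where the plane meets the free surface. Vertical depth h = y·sinθ with sinθ = 0.667833.
The centroid is at the centre, 1.35 m below the top of the plate, so y_c = 4.24 + 1.35 = 5.59 m and h_c = 5.59 × 0.667833 = 3.73319 m.
A = π(1.35)² = 5.72555 m².
Resultant F = γ·h_c·A = 8.55432 × 3.73319 × 5.72555 = 182.845 kN.
I_c = πr⁴/4 = π × 1.35⁴/4 = 2.6087 m⁴.
Centre of pressure: y_p = y_c + I_c/(y_c·A) = 5.59 + 2.6087/(5.59 × 5.72555) = 5.59 + 0.081507 = 5.67151 m along the plane.
The resultant acts 1.35 + 0.081507 = 1.43151 m (along the plate) below the hinge at the top edge, so the moment about the hinge is M = F × 1.43151 = 182.845 × 1.43151 = 261.744 kN·m.

M ≈ 261.7 kN·m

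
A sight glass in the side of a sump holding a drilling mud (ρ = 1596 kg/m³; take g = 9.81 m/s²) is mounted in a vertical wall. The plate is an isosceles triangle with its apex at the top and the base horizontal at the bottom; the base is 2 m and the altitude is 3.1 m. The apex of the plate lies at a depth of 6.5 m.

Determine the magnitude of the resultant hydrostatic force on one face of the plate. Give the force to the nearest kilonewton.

F ≈ 416 kN

γ = ρg = 1596 × 9.81 / 1000 = 15.65676 kN/m³.
With the apex up, the centroid sits 2h/3 = 2 × 3.1/3 = 2.06667 m below the apex, so the centroid depth is h_c = 6.5 + 2.06667 = 8.56667 m.
A = ½ × 2 × 3.1 = 3.1 m².
Resultant F = γ·h_c·A = 15.65676 × 8.56667 × 3.1 = 415.792 kN.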